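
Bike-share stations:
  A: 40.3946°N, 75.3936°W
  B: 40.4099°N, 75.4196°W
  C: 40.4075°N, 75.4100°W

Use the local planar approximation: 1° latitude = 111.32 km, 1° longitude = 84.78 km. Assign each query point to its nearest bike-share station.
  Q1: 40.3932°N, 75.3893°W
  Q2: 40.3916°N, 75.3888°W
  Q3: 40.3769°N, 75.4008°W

Q1→A; Q2→A; Q3→A

Q1 at 40.3932°N, 75.3893°W:
  A: 0.3965 km
  B: 3.1710 km
  C: 2.3694 km
  → nearest: A (0.3965 km)
Q2 at 40.3916°N, 75.3888°W:
  A: 0.5264 km
  B: 3.3119 km
  C: 2.5226 km
  → nearest: A (0.5264 km)
Q3 at 40.3769°N, 75.4008°W:
  A: 2.0628 km
  B: 4.0044 km
  C: 3.4945 km
  → nearest: A (2.0628 km)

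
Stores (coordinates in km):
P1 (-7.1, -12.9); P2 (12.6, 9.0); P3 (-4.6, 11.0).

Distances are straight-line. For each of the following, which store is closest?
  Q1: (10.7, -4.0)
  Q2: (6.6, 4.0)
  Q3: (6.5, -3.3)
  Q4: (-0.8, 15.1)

Q1→P2; Q2→P2; Q3→P2; Q4→P3

Q1 at (10.7, -4.0):
  P1: 19.9 km
  P2: 13.1 km
  P3: 21.4 km
  → nearest: P2 (13.1 km)
Q2 at (6.6, 4.0):
  P1: 21.8 km
  P2: 7.8 km
  P3: 13.2 km
  → nearest: P2 (7.8 km)
Q3 at (6.5, -3.3):
  P1: 16.6 km
  P2: 13.7 km
  P3: 18.1 km
  → nearest: P2 (13.7 km)
Q4 at (-0.8, 15.1):
  P1: 28.7 km
  P2: 14.7 km
  P3: 5.6 km
  → nearest: P3 (5.6 km)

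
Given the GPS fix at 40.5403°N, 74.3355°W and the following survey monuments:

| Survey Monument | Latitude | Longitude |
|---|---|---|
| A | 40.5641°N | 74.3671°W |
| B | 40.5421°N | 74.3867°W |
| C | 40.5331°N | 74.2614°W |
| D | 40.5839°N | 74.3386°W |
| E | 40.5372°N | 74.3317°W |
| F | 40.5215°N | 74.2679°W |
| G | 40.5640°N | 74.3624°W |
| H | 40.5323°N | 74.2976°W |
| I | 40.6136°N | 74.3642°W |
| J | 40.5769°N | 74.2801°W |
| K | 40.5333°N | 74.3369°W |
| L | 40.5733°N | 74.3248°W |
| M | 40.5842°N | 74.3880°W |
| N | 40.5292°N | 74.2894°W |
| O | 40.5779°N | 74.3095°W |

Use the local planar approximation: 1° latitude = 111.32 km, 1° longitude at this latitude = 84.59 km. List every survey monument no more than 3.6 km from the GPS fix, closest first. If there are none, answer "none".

E, K, H, G

Distances from 40.5403°N, 74.3355°W:
A: √((0.0238·111.32)² + (-0.0316·84.59)²) = √(7.019405 + 7.145164) = 3.7636 km
B: √((0.0018·111.32)² + (-0.0512·84.59)²) = √(0.040151 + 18.757630) = 4.3356 km
C: √((-0.0072·111.32)² + (0.0741·84.59)²) = √(0.642409 + 39.289316) = 6.3192 km
D: √((0.0436·111.32)² + (-0.0031·84.59)²) = √(23.556967 + 0.068764) = 4.8606 km
E: √((-0.0031·111.32)² + (0.0038·84.59)²) = √(0.119088 + 0.103325) = 0.4716 km
F: √((-0.0188·111.32)² + (0.0676·84.59)²) = √(4.379879 + 32.698772) = 6.0892 km
G: √((0.0237·111.32)² + (-0.0269·84.59)²) = √(6.960542 + 5.177768) = 3.4840 km
H: √((-0.0080·111.32)² + (0.0379·84.59)²) = √(0.793097 + 10.278186) = 3.3274 km
I: √((0.0733·111.32)² + (-0.0287·84.59)²) = √(66.581618 + 5.893888) = 8.5133 km
J: √((0.0366·111.32)² + (0.0554·84.59)²) = √(16.600018 + 21.961276) = 6.2098 km
K: √((-0.0070·111.32)² + (-0.0014·84.59)²) = √(0.607215 + 0.014025) = 0.7882 km
L: √((0.0330·111.32)² + (0.0107·84.59)²) = √(13.495043 + 0.819230) = 3.7834 km
M: √((0.0439·111.32)² + (-0.0525·84.59)²) = √(23.882261 + 19.722259) = 6.6034 km
N: √((-0.0111·111.32)² + (0.0461·84.59)²) = √(1.526836 + 15.206872) = 4.0907 km
O: √((0.0376·111.32)² + (0.0260·84.59)²) = √(17.519515 + 4.837096) = 4.7283 km
Threshold 3.6 km: E (0.4716 km), K (0.7882 km), H (3.3274 km), G (3.4840 km) are within range.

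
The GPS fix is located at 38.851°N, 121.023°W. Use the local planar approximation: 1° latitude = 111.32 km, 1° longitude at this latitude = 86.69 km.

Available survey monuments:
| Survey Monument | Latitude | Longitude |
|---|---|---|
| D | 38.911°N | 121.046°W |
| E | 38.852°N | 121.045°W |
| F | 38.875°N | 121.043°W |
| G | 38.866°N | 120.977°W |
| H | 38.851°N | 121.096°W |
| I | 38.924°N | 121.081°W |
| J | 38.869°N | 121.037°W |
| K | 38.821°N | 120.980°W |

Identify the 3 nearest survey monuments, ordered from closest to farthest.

Distances from 38.851°N, 121.023°W:
D: 6.970 km
E: 1.910 km
F: 3.185 km
G: 4.323 km
H: 6.328 km
I: 9.556 km
J: 2.343 km
K: 5.005 km
Sorted: E (1.910 km) < J (2.343 km) < F (3.185 km) < G (4.323 km) < K (5.005 km) < …

E, J, F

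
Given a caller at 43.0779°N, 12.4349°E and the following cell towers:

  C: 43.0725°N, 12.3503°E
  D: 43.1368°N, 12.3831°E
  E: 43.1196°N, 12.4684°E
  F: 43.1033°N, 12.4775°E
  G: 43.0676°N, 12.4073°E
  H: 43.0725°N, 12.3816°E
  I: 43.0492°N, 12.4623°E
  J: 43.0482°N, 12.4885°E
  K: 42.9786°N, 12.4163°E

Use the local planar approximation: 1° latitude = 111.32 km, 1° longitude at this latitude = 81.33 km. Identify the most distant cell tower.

Distances from 43.0779°N, 12.4349°E:
C: √((-0.0054·111.32)² + (-0.0846·81.33)²) = √(0.361355 + 47.341528) = 6.9067 km
D: √((0.0589·111.32)² + (-0.0518·81.33)²) = √(42.990944 + 17.748476) = 7.7935 km
E: √((0.0417·111.32)² + (0.0335·81.33)²) = √(21.548572 + 7.423200) = 5.3825 km
F: √((0.0254·111.32)² + (0.0426·81.33)²) = √(7.994915 + 12.003855) = 4.4720 km
G: √((-0.0103·111.32)² + (-0.0276·81.33)²) = √(1.314682 + 5.038714) = 2.5206 km
H: √((-0.0054·111.32)² + (-0.0533·81.33)²) = √(0.361355 + 18.791263) = 4.3764 km
I: √((-0.0287·111.32)² + (0.0274·81.33)²) = √(10.207284 + 4.965954) = 3.8953 km
J: √((-0.0297·111.32)² + (0.0536·81.33)²) = √(10.930985 + 19.003392) = 5.4712 km
K: √((-0.0993·111.32)² + (-0.0186·81.33)²) = √(122.192596 + 2.288376) = 11.1571 km
Maximum: K at 11.1571 km.

K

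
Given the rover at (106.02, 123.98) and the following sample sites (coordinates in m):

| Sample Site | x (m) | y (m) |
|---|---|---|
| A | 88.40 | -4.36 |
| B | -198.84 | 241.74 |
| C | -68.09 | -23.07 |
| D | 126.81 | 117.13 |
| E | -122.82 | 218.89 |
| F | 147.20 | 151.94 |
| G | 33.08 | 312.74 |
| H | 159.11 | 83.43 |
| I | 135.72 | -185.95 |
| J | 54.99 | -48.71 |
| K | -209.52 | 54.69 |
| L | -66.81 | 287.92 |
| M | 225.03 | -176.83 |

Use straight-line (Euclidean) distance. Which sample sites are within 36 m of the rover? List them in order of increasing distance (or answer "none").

D

Distances from (106.02, 123.98):
A: 129.54 m
B: 326.81 m
C: 227.90 m
D: 21.89 m
E: 247.74 m
F: 49.78 m
G: 202.36 m
H: 66.80 m
I: 311.35 m
J: 180.07 m
K: 323.06 m
L: 238.22 m
M: 323.50 m
Threshold 36 m: D (21.89 m) is within range.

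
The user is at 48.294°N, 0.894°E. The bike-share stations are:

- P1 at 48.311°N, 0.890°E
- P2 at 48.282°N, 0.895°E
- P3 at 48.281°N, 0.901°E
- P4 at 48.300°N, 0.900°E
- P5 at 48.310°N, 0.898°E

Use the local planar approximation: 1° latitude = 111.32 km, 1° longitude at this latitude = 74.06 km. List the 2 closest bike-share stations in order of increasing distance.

Distances from 48.294°N, 0.894°E:
P1: 1.915 km
P2: 1.338 km
P3: 1.537 km
P4: 0.802 km
P5: 1.806 km
Sorted: P4 (0.802 km) < P2 (1.338 km) < P3 (1.537 km) < P5 (1.806 km) < …

P4, P2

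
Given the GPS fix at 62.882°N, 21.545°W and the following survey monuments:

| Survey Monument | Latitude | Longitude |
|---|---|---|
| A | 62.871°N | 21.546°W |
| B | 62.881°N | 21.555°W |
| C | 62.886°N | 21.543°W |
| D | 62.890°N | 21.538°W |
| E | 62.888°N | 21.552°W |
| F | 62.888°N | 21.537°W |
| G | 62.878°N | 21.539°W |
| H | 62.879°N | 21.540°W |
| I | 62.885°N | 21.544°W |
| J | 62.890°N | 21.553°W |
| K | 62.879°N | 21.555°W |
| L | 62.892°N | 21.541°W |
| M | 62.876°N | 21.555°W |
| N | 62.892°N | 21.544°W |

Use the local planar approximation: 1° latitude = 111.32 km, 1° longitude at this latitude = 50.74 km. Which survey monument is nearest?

I

Distances from 62.882°N, 21.545°W:
A: √((-0.011·111.32)² + (-0.001·50.74)²) = √(1.49945 + 0.00257) = 1.226 km
B: √((-0.001·111.32)² + (-0.010·50.74)²) = √(0.01239 + 0.25745) = 0.519 km
C: √((0.004·111.32)² + (0.002·50.74)²) = √(0.19827 + 0.01030) = 0.457 km
D: √((0.008·111.32)² + (0.007·50.74)²) = √(0.79310 + 0.12615) = 0.959 km
E: √((0.006·111.32)² + (-0.007·50.74)²) = √(0.44612 + 0.12615) = 0.756 km
F: √((0.006·111.32)² + (0.008·50.74)²) = √(0.44612 + 0.16477) = 0.782 km
G: √((-0.004·111.32)² + (0.006·50.74)²) = √(0.19827 + 0.09268) = 0.539 km
H: √((-0.003·111.32)² + (0.005·50.74)²) = √(0.11153 + 0.06436) = 0.419 km
I: √((0.003·111.32)² + (0.001·50.74)²) = √(0.11153 + 0.00257) = 0.338 km
J: √((0.008·111.32)² + (-0.008·50.74)²) = √(0.79310 + 0.16477) = 0.979 km
K: √((-0.003·111.32)² + (-0.010·50.74)²) = √(0.11153 + 0.25745) = 0.607 km
L: √((0.010·111.32)² + (0.004·50.74)²) = √(1.23921 + 0.04119) = 1.132 km
M: √((-0.006·111.32)² + (-0.010·50.74)²) = √(0.44612 + 0.25745) = 0.839 km
N: √((0.010·111.32)² + (0.001·50.74)²) = √(1.23921 + 0.00257) = 1.114 km
Minimum: I at 0.338 km.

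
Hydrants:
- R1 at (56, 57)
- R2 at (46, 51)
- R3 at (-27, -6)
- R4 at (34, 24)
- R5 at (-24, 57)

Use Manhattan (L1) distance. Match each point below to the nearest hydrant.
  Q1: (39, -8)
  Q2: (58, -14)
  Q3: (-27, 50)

Q1 at (39, -8):
  R1: |17| + |65| = 17 + 65 = 82
  R2: |7| + |59| = 7 + 59 = 66
  R3: |-66| + |2| = 66 + 2 = 68
  R4: |-5| + |32| = 5 + 32 = 37
  R5: |-63| + |65| = 63 + 65 = 128
  → nearest: R4 (37)
Q2 at (58, -14):
  R1: |-2| + |71| = 2 + 71 = 73
  R2: |-12| + |65| = 12 + 65 = 77
  R3: |-85| + |8| = 85 + 8 = 93
  R4: |-24| + |38| = 24 + 38 = 62
  R5: |-82| + |71| = 82 + 71 = 153
  → nearest: R4 (62)
Q3 at (-27, 50):
  R1: |83| + |7| = 83 + 7 = 90
  R2: |73| + |1| = 73 + 1 = 74
  R3: |0| + |-56| = 0 + 56 = 56
  R4: |61| + |-26| = 61 + 26 = 87
  R5: |3| + |7| = 3 + 7 = 10
  → nearest: R5 (10)

Q1→R4; Q2→R4; Q3→R5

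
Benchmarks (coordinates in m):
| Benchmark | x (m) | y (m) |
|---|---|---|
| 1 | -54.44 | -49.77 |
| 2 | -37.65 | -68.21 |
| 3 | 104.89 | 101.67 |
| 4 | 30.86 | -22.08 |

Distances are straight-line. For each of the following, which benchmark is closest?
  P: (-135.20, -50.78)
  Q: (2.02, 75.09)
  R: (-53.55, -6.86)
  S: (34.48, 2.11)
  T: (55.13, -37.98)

P→1; Q→4; R→1; S→4; T→4

P at (-135.20, -50.78):
  1: √((80.76)² + (1.01)²) = √(6522.1776 + 1.0201) = 80.77 m
  2: √((97.55)² + (-17.43)²) = √(9516.0025 + 303.8049) = 99.09 m
  3: √((240.09)² + (152.45)²) = √(57643.2081 + 23241.0025) = 284.40 m
  4: √((166.06)² + (28.70)²) = √(27575.9236 + 823.6900) = 168.52 m
  → nearest: 1 (80.77 m)
Q at (2.02, 75.09):
  1: √((-56.46)² + (-124.86)²) = √(3187.7316 + 15590.0196) = 137.03 m
  2: √((-39.67)² + (-143.30)²) = √(1573.7089 + 20534.8900) = 148.69 m
  3: √((102.87)² + (26.58)²) = √(10582.2369 + 706.4964) = 106.25 m
  4: √((28.84)² + (-97.17)²) = √(831.7456 + 9442.0089) = 101.36 m
  → nearest: 4 (101.36 m)
R at (-53.55, -6.86):
  1: √((-0.89)² + (-42.91)²) = √(0.7921 + 1841.2681) = 42.92 m
  2: √((15.90)² + (-61.35)²) = √(252.8100 + 3763.8225) = 63.38 m
  3: √((158.44)² + (108.53)²) = √(25103.2336 + 11778.7609) = 192.05 m
  4: √((84.41)² + (-15.22)²) = √(7125.0481 + 231.6484) = 85.77 m
  → nearest: 1 (42.92 m)
S at (34.48, 2.11):
  1: √((-88.92)² + (-51.88)²) = √(7906.7664 + 2691.5344) = 102.95 m
  2: √((-72.13)² + (-70.32)²) = √(5202.7369 + 4944.9024) = 100.74 m
  3: √((70.41)² + (99.56)²) = √(4957.5681 + 9912.1936) = 121.94 m
  4: √((-3.62)² + (-24.19)²) = √(13.1044 + 585.1561) = 24.46 m
  → nearest: 4 (24.46 m)
T at (55.13, -37.98):
  1: √((-109.57)² + (-11.79)²) = √(12005.5849 + 139.0041) = 110.20 m
  2: √((-92.78)² + (-30.23)²) = √(8608.1284 + 913.8529) = 97.58 m
  3: √((49.76)² + (139.65)²) = √(2476.0576 + 19502.1225) = 148.25 m
  4: √((-24.27)² + (15.90)²) = √(589.0329 + 252.8100) = 29.01 m
  → nearest: 4 (29.01 m)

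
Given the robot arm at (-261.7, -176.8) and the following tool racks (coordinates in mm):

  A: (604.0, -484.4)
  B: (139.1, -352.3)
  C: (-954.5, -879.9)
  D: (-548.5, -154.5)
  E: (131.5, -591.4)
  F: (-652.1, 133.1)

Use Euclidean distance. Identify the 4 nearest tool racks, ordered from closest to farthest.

D, B, F, E

Distances from (-261.7, -176.8):
A: √((865.7)² + (-307.6)²) = √(749436.490 + 94617.760) = 918.7 mm
B: √((400.8)² + (-175.5)²) = √(160640.640 + 30800.250) = 437.5 mm
C: √((-692.8)² + (-703.1)²) = √(479971.840 + 494349.610) = 987.1 mm
D: √((-286.8)² + (22.3)²) = √(82254.240 + 497.290) = 287.7 mm
E: √((393.2)² + (-414.6)²) = √(154606.240 + 171893.160) = 571.4 mm
F: √((-390.4)² + (309.9)²) = √(152412.160 + 96038.010) = 498.4 mm
Sorted: D (287.7 mm) < B (437.5 mm) < F (498.4 mm) < E (571.4 mm) < A (918.7 mm) < C (987.1 mm)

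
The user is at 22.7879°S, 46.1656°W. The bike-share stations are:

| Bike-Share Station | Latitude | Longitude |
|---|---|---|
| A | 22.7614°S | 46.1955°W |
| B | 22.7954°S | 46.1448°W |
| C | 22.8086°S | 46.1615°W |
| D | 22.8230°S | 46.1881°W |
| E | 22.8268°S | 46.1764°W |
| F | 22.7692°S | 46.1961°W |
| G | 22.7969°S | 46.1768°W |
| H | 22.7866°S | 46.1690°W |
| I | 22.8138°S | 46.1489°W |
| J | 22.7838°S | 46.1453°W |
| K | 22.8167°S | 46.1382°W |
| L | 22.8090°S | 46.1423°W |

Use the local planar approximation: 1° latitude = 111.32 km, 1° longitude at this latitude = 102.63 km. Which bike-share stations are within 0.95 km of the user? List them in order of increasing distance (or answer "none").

Distances from 22.7879°S, 46.1656°W:
A: √((0.0265·111.32)² + (-0.0299·102.63)²) = √(8.702382 + 9.416533) = 4.2566 km
B: √((-0.0075·111.32)² + (0.0208·102.63)²) = √(0.697058 + 4.556961) = 2.2922 km
C: √((-0.0207·111.32)² + (0.0041·102.63)²) = √(5.309909 + 0.177058) = 2.3424 km
D: √((-0.0351·111.32)² + (-0.0225·102.63)²) = √(15.267243 + 5.332289) = 4.5387 km
E: √((-0.0389·111.32)² + (-0.0108·102.63)²) = √(18.751914 + 1.228559) = 4.4700 km
F: √((0.0187·111.32)² + (-0.0305·102.63)²) = √(4.333408 + 9.798246) = 3.7592 km
G: √((-0.0090·111.32)² + (-0.0112·102.63)²) = √(1.003764 + 1.321249) = 1.5248 km
H: √((0.0013·111.32)² + (-0.0034·102.63)²) = √(0.020943 + 0.121761) = 0.3778 km
I: √((-0.0259·111.32)² + (0.0167·102.63)²) = √(8.312773 + 2.937525) = 3.3541 km
J: √((0.0041·111.32)² + (0.0203·102.63)²) = √(0.208312 + 4.340510) = 2.1328 km
K: √((-0.0288·111.32)² + (0.0274·102.63)²) = √(10.278539 + 7.907693) = 4.2645 km
L: √((-0.0211·111.32)² + (0.0233·102.63)²) = √(5.517106 + 5.718215) = 3.3519 km
Threshold 0.95 km: H (0.3778 km) is within range.

H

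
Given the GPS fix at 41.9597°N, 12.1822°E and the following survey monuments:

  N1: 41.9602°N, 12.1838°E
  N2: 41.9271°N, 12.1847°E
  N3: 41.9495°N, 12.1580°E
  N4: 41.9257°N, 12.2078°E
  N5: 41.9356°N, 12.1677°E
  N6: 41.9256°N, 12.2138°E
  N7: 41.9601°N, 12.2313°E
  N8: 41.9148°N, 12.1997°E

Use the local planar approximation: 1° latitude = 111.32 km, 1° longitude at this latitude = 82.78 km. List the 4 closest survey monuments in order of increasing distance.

Distances from 41.9597°N, 12.1822°E:
N1: √((0.0005·111.32)² + (0.0016·82.78)²) = √(0.003098 + 0.017542) = 0.1437 km
N2: √((-0.0326·111.32)² + (0.0025·82.78)²) = √(13.169873 + 0.042828) = 3.6349 km
N3: √((-0.0102·111.32)² + (-0.0242·82.78)²) = √(1.289278 + 4.013115) = 2.3027 km
N4: √((-0.0340·111.32)² + (0.0256·82.78)²) = √(14.325317 + 4.490873) = 4.3378 km
N5: √((-0.0241·111.32)² + (-0.0145·82.78)²) = √(7.197480 + 1.440744) = 2.9391 km
N6: √((-0.0341·111.32)² + (0.0316·82.78)²) = √(14.409707 + 6.842661) = 4.6100 km
N7: √((0.0004·111.32)² + (0.0491·82.78)²) = √(0.001983 + 16.520144) = 4.0647 km
N8: √((-0.0449·111.32)² + (0.0175·82.78)²) = √(24.982683 + 2.098587) = 5.2040 km
Sorted: N1 (0.1437 km) < N3 (2.3027 km) < N5 (2.9391 km) < N2 (3.6349 km) < N7 (4.0647 km) < N4 (4.3378 km) < …

N1, N3, N5, N2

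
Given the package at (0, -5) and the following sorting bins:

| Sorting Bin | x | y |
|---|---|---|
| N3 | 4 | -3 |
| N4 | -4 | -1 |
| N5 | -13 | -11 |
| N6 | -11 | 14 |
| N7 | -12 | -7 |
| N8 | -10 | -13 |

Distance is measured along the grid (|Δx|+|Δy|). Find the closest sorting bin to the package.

N3

Distances from (0, -5):
N3: 6
N4: 8
N5: 19
N6: 30
N7: 14
N8: 18
Minimum: N3 at 6.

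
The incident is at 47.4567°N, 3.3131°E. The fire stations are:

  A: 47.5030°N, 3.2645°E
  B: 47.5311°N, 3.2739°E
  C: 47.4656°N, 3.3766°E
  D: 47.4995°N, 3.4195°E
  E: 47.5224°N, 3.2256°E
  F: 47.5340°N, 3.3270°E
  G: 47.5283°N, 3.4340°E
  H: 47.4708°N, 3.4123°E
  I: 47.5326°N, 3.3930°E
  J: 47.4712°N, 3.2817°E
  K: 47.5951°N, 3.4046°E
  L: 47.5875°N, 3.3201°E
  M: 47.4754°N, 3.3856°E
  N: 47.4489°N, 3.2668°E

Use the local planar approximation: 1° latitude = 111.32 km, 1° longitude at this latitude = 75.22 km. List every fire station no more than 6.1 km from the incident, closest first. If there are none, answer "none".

J, N, C, M

Distances from 47.4567°N, 3.3131°E:
A: √((0.0463·111.32)² + (-0.0486·75.22)²) = √(26.564912 + 13.364084) = 6.3189 km
B: √((0.0744·111.32)² + (-0.0392·75.22)²) = √(68.594969 + 8.694383) = 8.7914 km
C: √((0.0089·111.32)² + (0.0635·75.22)²) = √(0.981582 + 22.814666) = 4.8781 km
D: √((0.0428·111.32)² + (0.1064·75.22)²) = √(22.700422 + 64.054540) = 9.3142 km
E: √((0.0657·111.32)² + (-0.0875·75.22)²) = √(53.490559 + 43.319433) = 9.8392 km
F: √((0.0773·111.32)² + (0.0139·75.22)²) = √(74.046645 + 1.093192) = 8.6683 km
G: √((0.0716·111.32)² + (0.1209·75.22)²) = √(63.529062 + 82.702618) = 12.0926 km
H: √((0.0141·111.32)² + (0.0992·75.22)²) = √(2.463682 + 55.678817) = 7.6251 km
I: √((0.0759·111.32)² + (0.0799·75.22)²) = √(71.388778 + 36.121038) = 10.3687 km
J: √((0.0145·111.32)² + (-0.0314·75.22)²) = √(2.605448 + 5.578609) = 2.8608 km
K: √((0.1384·111.32)² + (0.0915·75.22)²) = √(237.366035 + 47.370596) = 16.8741 km
L: √((0.1308·111.32)² + (0.0070·75.22)²) = √(212.012703 + 0.277244) = 14.5702 km
M: √((0.0187·111.32)² + (0.0725·75.22)²) = √(4.333408 + 29.740117) = 5.8373 km
N: √((-0.0078·111.32)² + (-0.0463·75.22)²) = √(0.753938 + 12.129102) = 3.5893 km
Threshold 6.1 km: J (2.8608 km), N (3.5893 km), C (4.8781 km), M (5.8373 km) are within range.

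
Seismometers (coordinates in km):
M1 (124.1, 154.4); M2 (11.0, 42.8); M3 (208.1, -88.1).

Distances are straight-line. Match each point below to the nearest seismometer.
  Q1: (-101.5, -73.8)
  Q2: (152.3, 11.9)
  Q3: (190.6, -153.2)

Q1 at (-101.5, -73.8):
  M1: √((225.6)² + (228.2)²) = √(50895.360 + 52075.240) = 320.9 km
  M2: √((112.5)² + (116.6)²) = √(12656.250 + 13595.560) = 162.0 km
  M3: √((309.6)² + (-14.3)²) = √(95852.160 + 204.490) = 309.9 km
  → nearest: M2 (162.0 km)
Q2 at (152.3, 11.9):
  M1: √((-28.2)² + (142.5)²) = √(795.240 + 20306.250) = 145.3 km
  M2: √((-141.3)² + (30.9)²) = √(19965.690 + 954.810) = 144.6 km
  M3: √((55.8)² + (-100.0)²) = √(3113.640 + 10000.000) = 114.5 km
  → nearest: M3 (114.5 km)
Q3 at (190.6, -153.2):
  M1: √((-66.5)² + (307.6)²) = √(4422.250 + 94617.760) = 314.7 km
  M2: √((-179.6)² + (196.0)²) = √(32256.160 + 38416.000) = 265.8 km
  M3: √((17.5)² + (65.1)²) = √(306.250 + 4238.010) = 67.4 km
  → nearest: M3 (67.4 km)

Q1→M2; Q2→M3; Q3→M3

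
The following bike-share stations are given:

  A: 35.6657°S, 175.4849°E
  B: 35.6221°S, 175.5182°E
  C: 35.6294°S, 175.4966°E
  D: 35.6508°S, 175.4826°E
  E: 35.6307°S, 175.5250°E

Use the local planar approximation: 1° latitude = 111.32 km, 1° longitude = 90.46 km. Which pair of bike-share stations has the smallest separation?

B and E

Pairwise distances:
A–B: √((0.0436·111.32)² + (0.0333·90.46)²) = √(23.556967 + 9.074060) = 5.7124 km
A–C: √((0.0363·111.32)² + (0.0117·90.46)²) = √(16.329002 + 1.120172) = 4.1772 km
A–D: √((0.0149·111.32)² + (-0.0023·90.46)²) = √(2.751180 + 0.043288) = 1.6717 km
A–E: √((0.0350·111.32)² + (0.0401·90.46)²) = √(15.180374 + 13.158364) = 5.3234 km
B–C: √((-0.0073·111.32)² + (-0.0216·90.46)²) = √(0.660377 + 3.817866) = 2.1162 km
B–D: √((-0.0287·111.32)² + (-0.0356·90.46)²) = √(10.207284 + 10.370822) = 4.5363 km
B–E: √((-0.0086·111.32)² + (0.0068·90.46)²) = √(0.916523 + 0.378382) = 1.1379 km
C–D: √((-0.0214·111.32)² + (-0.0140·90.46)²) = √(5.675106 + 1.603870) = 2.6980 km
C–E: √((-0.0013·111.32)² + (0.0284·90.46)²) = √(0.020943 + 6.600090) = 2.5731 km
D–E: √((0.0201·111.32)² + (0.0424·90.46)²) = √(5.006549 + 14.711091) = 4.4405 km
Closest pair: B–E at 1.1379 km.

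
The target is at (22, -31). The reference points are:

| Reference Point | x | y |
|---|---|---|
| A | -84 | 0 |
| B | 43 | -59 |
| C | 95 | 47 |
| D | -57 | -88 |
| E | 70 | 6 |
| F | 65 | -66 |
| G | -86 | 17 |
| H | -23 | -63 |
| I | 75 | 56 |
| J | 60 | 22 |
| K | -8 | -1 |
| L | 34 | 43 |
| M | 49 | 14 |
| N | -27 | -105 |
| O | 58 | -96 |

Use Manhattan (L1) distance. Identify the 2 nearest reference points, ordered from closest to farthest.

Distances from (22, -31):
A: |-106| + |31| = 106 + 31 = 137
B: |21| + |-28| = 21 + 28 = 49
C: |73| + |78| = 73 + 78 = 151
D: |-79| + |-57| = 79 + 57 = 136
E: |48| + |37| = 48 + 37 = 85
F: |43| + |-35| = 43 + 35 = 78
G: |-108| + |48| = 108 + 48 = 156
H: |-45| + |-32| = 45 + 32 = 77
I: |53| + |87| = 53 + 87 = 140
J: |38| + |53| = 38 + 53 = 91
K: |-30| + |30| = 30 + 30 = 60
L: |12| + |74| = 12 + 74 = 86
M: |27| + |45| = 27 + 45 = 72
N: |-49| + |-74| = 49 + 74 = 123
O: |36| + |-65| = 36 + 65 = 101
Sorted: B (49) < K (60) < M (72) < H (77) < …

B, K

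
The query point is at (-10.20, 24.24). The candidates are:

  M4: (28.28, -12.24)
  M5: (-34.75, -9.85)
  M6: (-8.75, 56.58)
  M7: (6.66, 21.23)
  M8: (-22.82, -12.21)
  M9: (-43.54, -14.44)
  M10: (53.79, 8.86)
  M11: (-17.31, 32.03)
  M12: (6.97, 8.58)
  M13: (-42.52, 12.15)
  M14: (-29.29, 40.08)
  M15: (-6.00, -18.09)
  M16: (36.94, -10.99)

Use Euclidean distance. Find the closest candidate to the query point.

Distances from (-10.20, 24.24):
M4: √((38.48)² + (-36.48)²) = √(1480.7104 + 1330.7904) = 53.02
M5: √((-24.55)² + (-34.09)²) = √(602.7025 + 1162.1281) = 42.01
M6: √((1.45)² + (32.34)²) = √(2.1025 + 1045.8756) = 32.37
M7: √((16.86)² + (-3.01)²) = √(284.2596 + 9.0601) = 17.13
M8: √((-12.62)² + (-36.45)²) = √(159.2644 + 1328.6025) = 38.57
M9: √((-33.34)² + (-38.68)²) = √(1111.5556 + 1496.1424) = 51.07
M10: √((63.99)² + (-15.38)²) = √(4094.7201 + 236.5444) = 65.81
M11: √((-7.11)² + (7.79)²) = √(50.5521 + 60.6841) = 10.55
M12: √((17.17)² + (-15.66)²) = √(294.8089 + 245.2356) = 23.24
M13: √((-32.32)² + (-12.09)²) = √(1044.5824 + 146.1681) = 34.51
M14: √((-19.09)² + (15.84)²) = √(364.4281 + 250.9056) = 24.81
M15: √((4.20)² + (-42.33)²) = √(17.6400 + 1791.8289) = 42.54
M16: √((47.14)² + (-35.23)²) = √(2222.1796 + 1241.1529) = 58.85
Minimum: M11 at 10.55.

M11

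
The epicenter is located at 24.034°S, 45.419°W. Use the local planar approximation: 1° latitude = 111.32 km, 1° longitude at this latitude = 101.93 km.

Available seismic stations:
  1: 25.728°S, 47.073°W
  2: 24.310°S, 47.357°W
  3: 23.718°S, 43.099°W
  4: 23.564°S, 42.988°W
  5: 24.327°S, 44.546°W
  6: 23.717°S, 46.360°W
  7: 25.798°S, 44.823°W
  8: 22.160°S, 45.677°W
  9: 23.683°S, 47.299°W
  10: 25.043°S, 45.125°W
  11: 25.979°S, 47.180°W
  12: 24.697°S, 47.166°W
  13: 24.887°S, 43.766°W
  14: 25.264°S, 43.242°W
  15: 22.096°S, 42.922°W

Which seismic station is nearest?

5

Distances from 24.034°S, 45.419°W:
1: √((-1.694·111.32)² + (-1.654·101.93)²) = √(35560.93795 + 28423.33664) = 252.951 km
2: √((-0.276·111.32)² + (-1.938·101.93)²) = √(943.98384 + 39022.18593) = 199.915 km
3: √((0.316·111.32)² + (2.320·101.93)²) = √(1237.42977 + 55921.65530) = 239.080 km
4: √((0.470·111.32)² + (2.431·101.93)²) = √(2737.42426 + 61400.79101) = 253.255 km
5: √((-0.293·111.32)² + (0.873·101.93)²) = √(1063.85303 + 7918.31065) = 94.774 km
6: √((0.317·111.32)² + (-0.941·101.93)²) = √(1245.27400 + 9199.90399) = 102.202 km
7: √((-1.764·111.32)² + (0.596·101.93)²) = √(38560.57994 + 3690.59652) = 205.551 km
8: √((1.874·111.32)² + (-0.258·101.93)²) = √(43519.66748 + 691.58165) = 210.265 km
9: √((0.351·111.32)² + (-1.880·101.93)²) = √(1526.72434 + 36721.44369) = 195.571 km
10: √((-1.009·111.32)² + (0.294·101.93)²) = √(12616.20473 + 898.04626) = 116.251 km
11: √((-1.945·111.32)² + (-1.761·101.93)²) = √(46879.78450 + 32219.79407) = 281.246 km
12: √((-0.663·111.32)² + (-1.747·101.93)²) = √(5447.20164 + 31709.53390) = 192.761 km
13: √((-0.853·111.32)² + (1.653·101.93)²) = √(9016.63434 + 28388.97782) = 193.405 km
14: √((-1.230·111.32)² + (2.177·101.93)²) = √(18748.07224 + 49240.32452) = 260.746 km
15: √((1.938·111.32)² + (2.497·101.93)²) = √(46542.95368 + 64780.02826) = 333.651 km
Minimum: 5 at 94.774 km.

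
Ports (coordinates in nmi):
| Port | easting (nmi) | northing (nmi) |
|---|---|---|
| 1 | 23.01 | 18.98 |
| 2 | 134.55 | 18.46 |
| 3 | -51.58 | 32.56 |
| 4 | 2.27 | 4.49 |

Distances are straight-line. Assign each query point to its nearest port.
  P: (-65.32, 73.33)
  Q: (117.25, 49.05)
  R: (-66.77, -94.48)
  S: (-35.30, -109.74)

P at (-65.32, 73.33):
  1: √((88.33)² + (-54.35)²) = √(7802.1889 + 2953.9225) = 103.71 nmi
  2: √((199.87)² + (-54.87)²) = √(39948.0169 + 3010.7169) = 207.26 nmi
  3: √((13.74)² + (-40.77)²) = √(188.7876 + 1662.1929) = 43.02 nmi
  4: √((67.59)² + (-68.84)²) = √(4568.4081 + 4738.9456) = 96.47 nmi
  → nearest: 3 (43.02 nmi)
Q at (117.25, 49.05):
  1: √((-94.24)² + (-30.07)²) = √(8881.1776 + 904.2049) = 98.92 nmi
  2: √((17.30)² + (-30.59)²) = √(299.2900 + 935.7481) = 35.14 nmi
  3: √((-168.83)² + (-16.49)²) = √(28503.5689 + 271.9201) = 169.63 nmi
  4: √((-114.98)² + (-44.56)²) = √(13220.4004 + 1985.5936) = 123.31 nmi
  → nearest: 2 (35.14 nmi)
R at (-66.77, -94.48):
  1: √((89.78)² + (113.46)²) = √(8060.4484 + 12873.1716) = 144.68 nmi
  2: √((201.32)² + (112.94)²) = √(40529.7424 + 12755.4436) = 230.84 nmi
  3: √((15.19)² + (127.04)²) = √(230.7361 + 16139.1616) = 127.94 nmi
  4: √((69.04)² + (98.97)²) = √(4766.5216 + 9795.0609) = 120.67 nmi
  → nearest: 4 (120.67 nmi)
S at (-35.30, -109.74):
  1: √((58.31)² + (128.72)²) = √(3400.0561 + 16568.8384) = 141.31 nmi
  2: √((169.85)² + (128.20)²) = √(28849.0225 + 16435.2400) = 212.80 nmi
  3: √((-16.28)² + (142.30)²) = √(265.0384 + 20249.2900) = 143.23 nmi
  4: √((37.57)² + (114.23)²) = √(1411.5049 + 13048.4929) = 120.25 nmi
  → nearest: 4 (120.25 nmi)

P→3; Q→2; R→4; S→4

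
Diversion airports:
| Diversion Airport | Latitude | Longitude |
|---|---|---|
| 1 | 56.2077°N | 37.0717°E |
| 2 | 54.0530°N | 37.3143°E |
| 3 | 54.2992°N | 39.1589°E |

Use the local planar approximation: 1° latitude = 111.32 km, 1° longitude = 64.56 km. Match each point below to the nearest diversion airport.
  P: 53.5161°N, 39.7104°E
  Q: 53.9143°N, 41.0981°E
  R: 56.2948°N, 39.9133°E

P at 53.5161°N, 39.7104°E:
  1: 344.6710 km
  2: 165.8368 km
  3: 94.1654 km
  → nearest: 3 (94.1654 km)
Q at 53.9143°N, 41.0981°E:
  1: 364.3485 km
  2: 244.7696 km
  3: 132.3238 km
  → nearest: 3 (132.3238 km)
R at 56.2948°N, 39.9133°E:
  1: 183.7097 km
  2: 300.7204 km
  3: 227.4265 km
  → nearest: 1 (183.7097 km)

P→3; Q→3; R→1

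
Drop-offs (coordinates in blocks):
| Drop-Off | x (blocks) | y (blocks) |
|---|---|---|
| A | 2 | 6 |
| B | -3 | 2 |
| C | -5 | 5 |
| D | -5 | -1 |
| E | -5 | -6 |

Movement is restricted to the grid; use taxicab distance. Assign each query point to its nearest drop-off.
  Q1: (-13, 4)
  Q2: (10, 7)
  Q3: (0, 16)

Q1 at (-13, 4):
  A: |15| + |2| = 15 + 2 = 17 blocks
  B: |10| + |-2| = 10 + 2 = 12 blocks
  C: |8| + |1| = 8 + 1 = 9 blocks
  D: |8| + |-5| = 8 + 5 = 13 blocks
  E: |8| + |-10| = 8 + 10 = 18 blocks
  → nearest: C (9 blocks)
Q2 at (10, 7):
  A: |-8| + |-1| = 8 + 1 = 9 blocks
  B: |-13| + |-5| = 13 + 5 = 18 blocks
  C: |-15| + |-2| = 15 + 2 = 17 blocks
  D: |-15| + |-8| = 15 + 8 = 23 blocks
  E: |-15| + |-13| = 15 + 13 = 28 blocks
  → nearest: A (9 blocks)
Q3 at (0, 16):
  A: |2| + |-10| = 2 + 10 = 12 blocks
  B: |-3| + |-14| = 3 + 14 = 17 blocks
  C: |-5| + |-11| = 5 + 11 = 16 blocks
  D: |-5| + |-17| = 5 + 17 = 22 blocks
  E: |-5| + |-22| = 5 + 22 = 27 blocks
  → nearest: A (12 blocks)

Q1→C; Q2→A; Q3→A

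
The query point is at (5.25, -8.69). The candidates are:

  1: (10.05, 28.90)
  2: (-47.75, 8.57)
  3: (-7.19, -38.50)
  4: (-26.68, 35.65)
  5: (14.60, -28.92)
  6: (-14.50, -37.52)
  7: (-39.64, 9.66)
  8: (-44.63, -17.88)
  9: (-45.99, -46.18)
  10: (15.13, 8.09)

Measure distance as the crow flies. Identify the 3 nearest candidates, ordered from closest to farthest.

Distances from (5.25, -8.69):
1: √((4.80)² + (37.59)²) = √(23.0400 + 1413.0081) = 37.90
2: √((-53.00)² + (17.26)²) = √(2809.0000 + 297.9076) = 55.74
3: √((-12.44)² + (-29.81)²) = √(154.7536 + 888.6361) = 32.30
4: √((-31.93)² + (44.34)²) = √(1019.5249 + 1966.0356) = 54.64
5: √((9.35)² + (-20.23)²) = √(87.4225 + 409.2529) = 22.29
6: √((-19.75)² + (-28.83)²) = √(390.0625 + 831.1689) = 34.95
7: √((-44.89)² + (18.35)²) = √(2015.1121 + 336.7225) = 48.50
8: √((-49.88)² + (-9.19)²) = √(2488.0144 + 84.4561) = 50.72
9: √((-51.24)² + (-37.49)²) = √(2625.5376 + 1405.5001) = 63.49
10: √((9.88)² + (16.78)²) = √(97.6144 + 281.5684) = 19.47
Sorted: 10 (19.47) < 5 (22.29) < 3 (32.30) < 6 (34.95) < 1 (37.90) < …

10, 5, 3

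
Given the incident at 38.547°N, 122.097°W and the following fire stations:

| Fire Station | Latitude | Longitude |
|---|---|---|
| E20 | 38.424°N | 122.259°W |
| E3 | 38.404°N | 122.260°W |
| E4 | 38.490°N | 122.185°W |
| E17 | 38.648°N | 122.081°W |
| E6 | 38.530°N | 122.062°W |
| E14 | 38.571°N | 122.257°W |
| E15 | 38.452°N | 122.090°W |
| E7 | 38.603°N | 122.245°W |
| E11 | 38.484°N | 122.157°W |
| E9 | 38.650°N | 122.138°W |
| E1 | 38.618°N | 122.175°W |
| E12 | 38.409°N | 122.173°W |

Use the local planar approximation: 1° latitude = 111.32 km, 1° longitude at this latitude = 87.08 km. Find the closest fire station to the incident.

Distances from 38.547°N, 122.097°W:
E20: √((-0.123·111.32)² + (-0.162·87.08)²) = √(187.48072 + 199.00632) = 19.659 km
E3: √((-0.143·111.32)² + (-0.163·87.08)²) = √(253.40692 + 201.47077) = 21.328 km
E4: √((-0.057·111.32)² + (-0.088·87.08)²) = √(40.26207 + 58.72218) = 9.949 km
E17: √((0.101·111.32)² + (0.016·87.08)²) = √(126.41224 + 1.94123) = 11.329 km
E6: √((-0.017·111.32)² + (0.035·87.08)²) = √(3.58133 + 9.28908) = 3.588 km
E14: √((0.024·111.32)² + (-0.160·87.08)²) = √(7.13787 + 194.12292) = 14.187 km
E15: √((-0.095·111.32)² + (0.007·87.08)²) = √(111.83909 + 0.37156) = 10.593 km
E7: √((0.056·111.32)² + (-0.148·87.08)²) = √(38.86176 + 166.09642) = 14.316 km
E11: √((-0.063·111.32)² + (-0.060·87.08)²) = √(49.18441 + 27.29854) = 8.745 km
E9: √((0.103·111.32)² + (-0.041·87.08)²) = √(131.46824 + 12.74690) = 12.009 km
E1: √((0.071·111.32)² + (-0.078·87.08)²) = √(62.46879 + 46.13452) = 10.421 km
E12: √((-0.138·111.32)² + (-0.076·87.08)²) = √(235.99596 + 43.79898) = 16.727 km
Minimum: E6 at 3.588 km.

E6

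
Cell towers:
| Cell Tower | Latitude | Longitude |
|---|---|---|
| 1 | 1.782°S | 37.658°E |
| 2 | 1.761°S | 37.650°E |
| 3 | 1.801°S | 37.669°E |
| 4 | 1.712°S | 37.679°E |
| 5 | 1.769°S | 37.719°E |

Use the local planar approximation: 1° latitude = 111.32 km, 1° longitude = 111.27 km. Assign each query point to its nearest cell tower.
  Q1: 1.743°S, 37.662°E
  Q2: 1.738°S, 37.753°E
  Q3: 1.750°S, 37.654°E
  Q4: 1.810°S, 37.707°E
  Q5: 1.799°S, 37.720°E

Q1→2; Q2→5; Q3→2; Q4→3; Q5→5

Q1 at 1.743°S, 37.662°E:
  1: √((-0.039·111.32)² + (-0.004·111.27)²) = √(18.84845 + 0.19810) = 4.364 km
  2: √((-0.018·111.32)² + (-0.012·111.27)²) = √(4.01505 + 1.78287) = 2.408 km
  3: √((-0.058·111.32)² + (0.007·111.27)²) = √(41.68717 + 0.60667) = 6.503 km
  4: √((0.031·111.32)² + (0.017·111.27)²) = √(11.90885 + 3.57811) = 3.935 km
  5: √((-0.026·111.32)² + (0.057·111.27)²) = √(8.37709 + 40.22591) = 6.972 km
  → nearest: 2 (2.408 km)
Q2 at 1.738°S, 37.753°E:
  1: √((-0.044·111.32)² + (-0.095·111.27)²) = √(23.99119 + 111.73864) = 11.650 km
  2: √((-0.023·111.32)² + (-0.103·111.27)²) = √(6.55544 + 131.35017) = 11.743 km
  3: √((-0.063·111.32)² + (-0.084·111.27)²) = √(49.18441 + 87.36043) = 11.685 km
  4: √((0.026·111.32)² + (-0.074·111.27)²) = √(8.37709 + 67.79843) = 8.728 km
  5: √((-0.031·111.32)² + (-0.034·111.27)²) = √(11.90885 + 14.31245) = 5.121 km
  → nearest: 5 (5.121 km)
Q3 at 1.750°S, 37.654°E:
  1: √((-0.032·111.32)² + (0.004·111.27)²) = √(12.68955 + 0.19810) = 3.590 km
  2: √((-0.011·111.32)² + (-0.004·111.27)²) = √(1.49945 + 0.19810) = 1.303 km
  3: √((-0.051·111.32)² + (0.015·111.27)²) = √(32.23196 + 2.78573) = 5.918 km
  4: √((0.038·111.32)² + (0.025·111.27)²) = √(17.89425 + 7.73813) = 5.063 km
  5: √((-0.019·111.32)² + (0.065·111.27)²) = √(4.47356 + 52.30978) = 7.535 km
  → nearest: 2 (1.303 km)
Q4 at 1.810°S, 37.707°E:
  1: √((0.028·111.32)² + (-0.049·111.27)²) = √(9.71544 + 29.72681) = 6.280 km
  2: √((0.049·111.32)² + (-0.057·111.27)²) = √(29.75353 + 40.22591) = 8.365 km
  3: √((0.009·111.32)² + (-0.038·111.27)²) = √(1.00376 + 17.87818) = 4.345 km
  4: √((0.098·111.32)² + (-0.028·111.27)²) = √(119.01414 + 9.70671) = 11.346 km
  5: √((0.041·111.32)² + (0.012·111.27)²) = √(20.83119 + 1.78287) = 4.755 km
  → nearest: 3 (4.345 km)
Q5 at 1.799°S, 37.720°E:
  1: √((0.017·111.32)² + (-0.062·111.27)²) = √(3.58133 + 47.59261) = 7.154 km
  2: √((0.038·111.32)² + (-0.070·111.27)²) = √(17.89425 + 60.66696) = 8.863 km
  3: √((-0.002·111.32)² + (-0.051·111.27)²) = √(0.04957 + 32.20301) = 5.679 km
  4: √((0.087·111.32)² + (-0.041·111.27)²) = √(93.79613 + 20.81248) = 10.706 km
  5: √((0.030·111.32)² + (-0.001·111.27)²) = √(11.15293 + 0.01238) = 3.341 km
  → nearest: 5 (3.341 km)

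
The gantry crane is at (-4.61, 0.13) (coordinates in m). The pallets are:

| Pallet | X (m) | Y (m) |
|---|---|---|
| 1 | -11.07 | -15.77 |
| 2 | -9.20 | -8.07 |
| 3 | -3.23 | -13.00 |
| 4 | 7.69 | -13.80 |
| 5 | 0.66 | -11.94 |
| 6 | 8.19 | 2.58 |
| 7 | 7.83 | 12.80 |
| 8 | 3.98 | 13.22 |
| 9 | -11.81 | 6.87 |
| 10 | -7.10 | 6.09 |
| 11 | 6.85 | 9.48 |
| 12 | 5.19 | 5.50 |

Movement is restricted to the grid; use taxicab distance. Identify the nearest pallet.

Distances from (-4.61, 0.13):
1: 22.36 m
2: 12.79 m
3: 14.51 m
4: 26.23 m
5: 17.34 m
6: 15.25 m
7: 25.11 m
8: 21.68 m
9: 13.94 m
10: 8.45 m
11: 20.81 m
12: 15.17 m
Minimum: 10 at 8.45 m.

10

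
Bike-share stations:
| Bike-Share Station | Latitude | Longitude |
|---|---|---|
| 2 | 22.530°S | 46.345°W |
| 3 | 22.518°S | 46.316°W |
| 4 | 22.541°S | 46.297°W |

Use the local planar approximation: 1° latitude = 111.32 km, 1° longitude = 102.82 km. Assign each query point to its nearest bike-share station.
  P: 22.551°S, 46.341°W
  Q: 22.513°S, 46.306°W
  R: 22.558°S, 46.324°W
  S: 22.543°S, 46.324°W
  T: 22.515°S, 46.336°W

P→2; Q→3; R→4; S→2; T→2

P at 22.551°S, 46.341°W:
  2: 2.374 km
  3: 4.484 km
  4: 4.659 km
  → nearest: 2 (2.374 km)
Q at 22.513°S, 46.306°W:
  2: 4.434 km
  3: 1.169 km
  4: 3.251 km
  → nearest: 3 (1.169 km)
R at 22.558°S, 46.324°W:
  2: 3.792 km
  3: 4.528 km
  4: 3.360 km
  → nearest: 4 (3.360 km)
S at 22.543°S, 46.324°W:
  2: 2.599 km
  3: 2.902 km
  4: 2.785 km
  → nearest: 2 (2.599 km)
T at 22.515°S, 46.336°W:
  2: 1.909 km
  3: 2.083 km
  4: 4.945 km
  → nearest: 2 (1.909 km)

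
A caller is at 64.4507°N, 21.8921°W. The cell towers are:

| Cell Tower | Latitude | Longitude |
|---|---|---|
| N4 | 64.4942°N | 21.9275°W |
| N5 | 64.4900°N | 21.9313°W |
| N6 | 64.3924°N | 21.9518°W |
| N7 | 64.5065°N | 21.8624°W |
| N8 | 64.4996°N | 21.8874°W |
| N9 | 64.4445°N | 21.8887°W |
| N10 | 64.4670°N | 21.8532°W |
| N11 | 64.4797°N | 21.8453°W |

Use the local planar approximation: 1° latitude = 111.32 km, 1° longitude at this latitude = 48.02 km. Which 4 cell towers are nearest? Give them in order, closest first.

Distances from 64.4507°N, 21.8921°W:
N4: √((0.0435·111.32)² + (-0.0354·48.02)²) = √(23.449031 + 2.889687) = 5.1321 km
N5: √((0.0393·111.32)² + (-0.0392·48.02)²) = √(19.139540 + 3.543370) = 4.7627 km
N6: √((-0.0583·111.32)² + (-0.0597·48.02)²) = √(42.119529 + 8.218508) = 7.0949 km
N7: √((0.0558·111.32)² + (0.0297·48.02)²) = √(38.584670 + 2.034029) = 6.3733 km
N8: √((0.0489·111.32)² + (0.0047·48.02)²) = √(29.632215 + 0.050938) = 5.4482 km
N9: √((-0.0062·111.32)² + (0.0034·48.02)²) = √(0.476354 + 0.026656) = 0.7092 km
N10: √((0.0163·111.32)² + (0.0389·48.02)²) = √(3.292468 + 3.489342) = 2.6042 km
N11: √((0.0290·111.32)² + (0.0468·48.02)²) = √(10.421792 + 5.050519) = 3.9335 km
Sorted: N9 (0.7092 km) < N10 (2.6042 km) < N11 (3.9335 km) < N5 (4.7627 km) < N4 (5.1321 km) < N8 (5.4482 km) < …

N9, N10, N11, N5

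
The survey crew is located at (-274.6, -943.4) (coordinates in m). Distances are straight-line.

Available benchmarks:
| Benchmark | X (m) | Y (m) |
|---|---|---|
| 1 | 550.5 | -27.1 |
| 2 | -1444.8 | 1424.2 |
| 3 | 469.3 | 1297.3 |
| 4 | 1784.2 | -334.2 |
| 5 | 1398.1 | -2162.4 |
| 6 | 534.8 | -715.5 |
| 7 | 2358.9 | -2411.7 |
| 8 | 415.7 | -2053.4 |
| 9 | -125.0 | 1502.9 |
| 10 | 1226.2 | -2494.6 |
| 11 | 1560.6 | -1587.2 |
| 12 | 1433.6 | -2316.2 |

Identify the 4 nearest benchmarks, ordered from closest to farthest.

6, 1, 8, 11

Distances from (-274.6, -943.4):
1: √((825.1)² + (916.3)²) = √(680790.010 + 839605.690) = 1233.0 m
2: √((-1170.2)² + (2367.6)²) = √(1369368.040 + 5605529.760) = 2641.0 m
3: √((743.9)² + (2240.7)²) = √(553387.210 + 5020736.490) = 2361.0 m
4: √((2058.8)² + (609.2)²) = √(4238657.440 + 371124.640) = 2147.0 m
5: √((1672.7)² + (-1219.0)²) = √(2797925.290 + 1485961.000) = 2069.8 m
6: √((809.4)² + (227.9)²) = √(655128.360 + 51938.410) = 840.9 m
7: √((2633.5)² + (-1468.3)²) = √(6935322.250 + 2155904.890) = 3015.2 m
8: √((690.3)² + (-1110.0)²) = √(476514.090 + 1232100.000) = 1307.1 m
9: √((149.6)² + (2446.3)²) = √(22380.160 + 5984383.690) = 2450.9 m
10: √((1500.8)² + (-1551.2)²) = √(2252400.640 + 2406221.440) = 2158.4 m
11: √((1835.2)² + (-643.8)²) = √(3367959.040 + 414478.440) = 1944.8 m
12: √((1708.2)² + (-1372.8)²) = √(2917947.240 + 1884579.840) = 2191.5 m
Sorted: 6 (840.9 m) < 1 (1233.0 m) < 8 (1307.1 m) < 11 (1944.8 m) < 5 (2069.8 m) < 4 (2147.0 m) < …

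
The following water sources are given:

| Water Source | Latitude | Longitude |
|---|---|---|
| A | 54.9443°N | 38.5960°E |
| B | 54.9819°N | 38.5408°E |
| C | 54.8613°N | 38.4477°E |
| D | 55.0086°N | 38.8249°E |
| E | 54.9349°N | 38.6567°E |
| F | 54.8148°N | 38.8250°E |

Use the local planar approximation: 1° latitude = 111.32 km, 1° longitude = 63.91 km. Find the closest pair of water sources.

A and E

Pairwise distances:
A–B: √((0.0376·111.32)² + (-0.0552·63.91)²) = √(17.519515 + 12.445599) = 5.4740 km
A–C: √((-0.0830·111.32)² + (-0.1483·63.91)²) = √(85.369469 + 89.829697) = 13.2363 km
A–D: √((0.0643·111.32)² + (0.2289·63.91)²) = √(51.235189 + 214.007612) = 16.2863 km
A–E: √((-0.0094·111.32)² + (0.0607·63.91)²) = √(1.094970 + 15.049256) = 4.0180 km
A–F: √((-0.1295·111.32)² + (0.2290·63.91)²) = √(207.819326 + 214.194640) = 20.5430 km
B–C: √((-0.1206·111.32)² + (-0.0931·63.91)²) = √(180.235780 + 35.402750) = 14.6846 km
B–D: √((0.0267·111.32)² + (0.2841·63.91)²) = √(8.834234 + 329.670512) = 18.3985 km
B–E: √((-0.0470·111.32)² + (0.1159·63.91)²) = √(27.374243 + 54.866153) = 9.0686 km
B–F: √((-0.1671·111.32)² + (0.2842·63.91)²) = √(346.018481 + 329.902633) = 25.9985 km
C–D: √((0.1473·111.32)² + (0.3772·63.91)²) = √(268.875907 + 581.140313) = 29.1550 km
C–E: √((0.0736·111.32)² + (0.2090·63.91)²) = √(67.127740 + 178.414525) = 15.6698 km
C–F: √((-0.0465·111.32)² + (0.3773·63.91)²) = √(26.794910 + 581.448488) = 24.6626 km
D–E: √((-0.0737·111.32)² + (-0.1682·63.91)²) = √(67.310276 + 115.555233) = 13.5228 km
D–F: √((-0.1938·111.32)² + (0.0001·63.91)²) = √(465.429537 + 0.000041) = 21.5738 km
E–F: √((-0.1201·111.32)² + (0.1683·63.91)²) = √(178.744386 + 115.692676) = 17.1592 km
Closest pair: A–E at 4.0180 km.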